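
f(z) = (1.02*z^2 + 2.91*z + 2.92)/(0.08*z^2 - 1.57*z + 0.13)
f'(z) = (1.57 - 0.16*z)*(1.02*z^2 + 2.91*z + 2.92)/(0.08*z^2 - 1.57*z + 0.13)^2 + (2.04*z + 2.91)/(0.08*z^2 - 1.57*z + 0.13) = (-1.8342*z^2 - 0.202*z + 4.9627)/(0.0064*z^4 - 0.2512*z^3 + 2.4857*z^2 - 0.4082*z + 0.0169)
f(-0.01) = 19.84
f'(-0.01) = 233.84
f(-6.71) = 2.06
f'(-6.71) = -0.37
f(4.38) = -6.76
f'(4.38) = -1.15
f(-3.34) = 0.73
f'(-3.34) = -0.38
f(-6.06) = 1.81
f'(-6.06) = -0.39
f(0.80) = -5.49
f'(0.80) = 3.14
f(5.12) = -7.67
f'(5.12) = -1.31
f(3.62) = -5.95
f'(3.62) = -0.98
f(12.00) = -25.69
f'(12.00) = -5.06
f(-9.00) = 2.86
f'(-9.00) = -0.33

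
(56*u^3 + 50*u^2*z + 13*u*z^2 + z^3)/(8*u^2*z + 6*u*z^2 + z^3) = (7*u + z)/z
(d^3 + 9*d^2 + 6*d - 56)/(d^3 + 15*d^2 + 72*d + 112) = (d - 2)/(d + 4)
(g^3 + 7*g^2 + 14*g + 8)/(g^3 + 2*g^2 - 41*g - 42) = (g^2 + 6*g + 8)/(g^2 + g - 42)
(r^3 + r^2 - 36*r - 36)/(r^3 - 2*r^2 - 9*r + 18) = (r^3 + r^2 - 36*r - 36)/(r^3 - 2*r^2 - 9*r + 18)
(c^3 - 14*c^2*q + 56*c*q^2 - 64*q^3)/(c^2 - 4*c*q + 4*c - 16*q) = (c^2 - 10*c*q + 16*q^2)/(c + 4)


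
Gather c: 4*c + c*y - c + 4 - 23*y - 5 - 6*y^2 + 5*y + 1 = c*(y + 3) - 6*y^2 - 18*y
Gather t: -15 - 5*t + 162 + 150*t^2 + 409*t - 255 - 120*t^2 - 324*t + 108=30*t^2 + 80*t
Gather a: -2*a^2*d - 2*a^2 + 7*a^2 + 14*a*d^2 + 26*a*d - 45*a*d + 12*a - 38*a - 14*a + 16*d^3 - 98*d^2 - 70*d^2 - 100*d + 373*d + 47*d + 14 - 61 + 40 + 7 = a^2*(5 - 2*d) + a*(14*d^2 - 19*d - 40) + 16*d^3 - 168*d^2 + 320*d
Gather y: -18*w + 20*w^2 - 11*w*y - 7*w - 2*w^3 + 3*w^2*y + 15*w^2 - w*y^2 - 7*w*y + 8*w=-2*w^3 + 35*w^2 - w*y^2 - 17*w + y*(3*w^2 - 18*w)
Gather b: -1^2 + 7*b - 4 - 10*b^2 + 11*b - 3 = -10*b^2 + 18*b - 8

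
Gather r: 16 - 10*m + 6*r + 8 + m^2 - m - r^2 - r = m^2 - 11*m - r^2 + 5*r + 24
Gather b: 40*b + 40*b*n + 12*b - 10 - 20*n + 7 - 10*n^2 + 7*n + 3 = b*(40*n + 52) - 10*n^2 - 13*n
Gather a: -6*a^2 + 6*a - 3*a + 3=-6*a^2 + 3*a + 3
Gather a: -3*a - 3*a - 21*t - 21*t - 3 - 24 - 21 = -6*a - 42*t - 48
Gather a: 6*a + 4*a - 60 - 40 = 10*a - 100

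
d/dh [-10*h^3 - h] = -30*h^2 - 1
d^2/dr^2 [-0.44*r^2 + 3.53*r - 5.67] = -0.880000000000000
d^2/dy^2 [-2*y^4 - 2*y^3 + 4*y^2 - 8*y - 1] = -24*y^2 - 12*y + 8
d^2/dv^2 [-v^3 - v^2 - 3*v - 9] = -6*v - 2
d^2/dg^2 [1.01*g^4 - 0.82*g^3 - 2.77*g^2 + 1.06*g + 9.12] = 12.12*g^2 - 4.92*g - 5.54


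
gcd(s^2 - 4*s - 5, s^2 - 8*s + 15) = s - 5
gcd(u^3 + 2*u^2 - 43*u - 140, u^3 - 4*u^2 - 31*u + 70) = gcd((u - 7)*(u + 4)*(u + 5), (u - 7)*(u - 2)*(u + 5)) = u^2 - 2*u - 35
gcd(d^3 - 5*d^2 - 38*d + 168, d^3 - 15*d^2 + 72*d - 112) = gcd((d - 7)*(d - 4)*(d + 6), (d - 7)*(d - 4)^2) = d^2 - 11*d + 28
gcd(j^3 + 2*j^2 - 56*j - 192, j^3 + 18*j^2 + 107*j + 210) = j + 6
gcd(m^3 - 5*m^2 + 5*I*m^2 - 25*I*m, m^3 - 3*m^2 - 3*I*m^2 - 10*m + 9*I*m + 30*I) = m - 5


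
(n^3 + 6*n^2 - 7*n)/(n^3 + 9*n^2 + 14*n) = (n - 1)/(n + 2)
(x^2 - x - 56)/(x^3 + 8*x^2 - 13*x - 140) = (x - 8)/(x^2 + x - 20)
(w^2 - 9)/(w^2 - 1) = (w^2 - 9)/(w^2 - 1)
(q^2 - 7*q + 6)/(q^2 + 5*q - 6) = (q - 6)/(q + 6)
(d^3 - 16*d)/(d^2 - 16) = d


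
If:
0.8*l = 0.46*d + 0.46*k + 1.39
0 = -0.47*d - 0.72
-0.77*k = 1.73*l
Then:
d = -1.53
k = -0.84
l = 0.37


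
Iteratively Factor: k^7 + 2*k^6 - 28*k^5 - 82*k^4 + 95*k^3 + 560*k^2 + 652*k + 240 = (k + 1)*(k^6 + k^5 - 29*k^4 - 53*k^3 + 148*k^2 + 412*k + 240) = (k + 1)^2*(k^5 - 29*k^3 - 24*k^2 + 172*k + 240) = (k - 5)*(k + 1)^2*(k^4 + 5*k^3 - 4*k^2 - 44*k - 48) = (k - 5)*(k - 3)*(k + 1)^2*(k^3 + 8*k^2 + 20*k + 16) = (k - 5)*(k - 3)*(k + 1)^2*(k + 4)*(k^2 + 4*k + 4) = (k - 5)*(k - 3)*(k + 1)^2*(k + 2)*(k + 4)*(k + 2)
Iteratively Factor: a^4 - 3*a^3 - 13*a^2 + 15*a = (a + 3)*(a^3 - 6*a^2 + 5*a) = a*(a + 3)*(a^2 - 6*a + 5) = a*(a - 1)*(a + 3)*(a - 5)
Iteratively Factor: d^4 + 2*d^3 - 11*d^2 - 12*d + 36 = (d - 2)*(d^3 + 4*d^2 - 3*d - 18) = (d - 2)*(d + 3)*(d^2 + d - 6) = (d - 2)*(d + 3)^2*(d - 2)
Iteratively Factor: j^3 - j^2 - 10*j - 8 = (j - 4)*(j^2 + 3*j + 2) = (j - 4)*(j + 2)*(j + 1)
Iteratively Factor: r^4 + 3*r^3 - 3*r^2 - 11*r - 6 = (r + 1)*(r^3 + 2*r^2 - 5*r - 6) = (r + 1)*(r + 3)*(r^2 - r - 2) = (r - 2)*(r + 1)*(r + 3)*(r + 1)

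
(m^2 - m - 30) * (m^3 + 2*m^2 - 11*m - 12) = m^5 + m^4 - 43*m^3 - 61*m^2 + 342*m + 360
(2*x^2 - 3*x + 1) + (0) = 2*x^2 - 3*x + 1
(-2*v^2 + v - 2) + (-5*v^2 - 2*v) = -7*v^2 - v - 2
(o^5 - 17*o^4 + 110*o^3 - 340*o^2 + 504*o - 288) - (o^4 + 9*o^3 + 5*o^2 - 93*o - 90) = o^5 - 18*o^4 + 101*o^3 - 345*o^2 + 597*o - 198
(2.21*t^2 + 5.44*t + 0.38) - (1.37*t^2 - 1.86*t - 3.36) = 0.84*t^2 + 7.3*t + 3.74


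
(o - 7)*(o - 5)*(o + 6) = o^3 - 6*o^2 - 37*o + 210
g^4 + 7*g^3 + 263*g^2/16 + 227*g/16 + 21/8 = (g + 1/4)*(g + 7/4)*(g + 2)*(g + 3)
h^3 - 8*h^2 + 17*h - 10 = (h - 5)*(h - 2)*(h - 1)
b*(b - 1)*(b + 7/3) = b^3 + 4*b^2/3 - 7*b/3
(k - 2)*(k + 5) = k^2 + 3*k - 10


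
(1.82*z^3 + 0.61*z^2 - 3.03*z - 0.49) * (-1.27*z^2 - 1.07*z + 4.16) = -2.3114*z^5 - 2.7221*z^4 + 10.7666*z^3 + 6.402*z^2 - 12.0805*z - 2.0384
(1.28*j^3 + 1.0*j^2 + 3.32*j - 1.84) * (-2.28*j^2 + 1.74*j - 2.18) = -2.9184*j^5 - 0.0528*j^4 - 8.62*j^3 + 7.792*j^2 - 10.4392*j + 4.0112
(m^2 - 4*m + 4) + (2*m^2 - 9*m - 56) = 3*m^2 - 13*m - 52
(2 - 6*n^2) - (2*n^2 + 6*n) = -8*n^2 - 6*n + 2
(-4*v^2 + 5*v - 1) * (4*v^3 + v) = -16*v^5 + 20*v^4 - 8*v^3 + 5*v^2 - v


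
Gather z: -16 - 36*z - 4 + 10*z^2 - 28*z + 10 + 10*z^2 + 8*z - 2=20*z^2 - 56*z - 12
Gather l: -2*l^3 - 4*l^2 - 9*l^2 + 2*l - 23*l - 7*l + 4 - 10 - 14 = -2*l^3 - 13*l^2 - 28*l - 20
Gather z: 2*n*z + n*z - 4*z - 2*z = z*(3*n - 6)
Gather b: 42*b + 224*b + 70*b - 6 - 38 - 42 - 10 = 336*b - 96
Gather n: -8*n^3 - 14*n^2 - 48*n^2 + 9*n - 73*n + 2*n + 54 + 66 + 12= -8*n^3 - 62*n^2 - 62*n + 132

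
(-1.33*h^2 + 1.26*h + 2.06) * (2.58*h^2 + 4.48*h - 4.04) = -3.4314*h^4 - 2.7076*h^3 + 16.3328*h^2 + 4.1384*h - 8.3224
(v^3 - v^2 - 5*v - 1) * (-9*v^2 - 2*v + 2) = -9*v^5 + 7*v^4 + 49*v^3 + 17*v^2 - 8*v - 2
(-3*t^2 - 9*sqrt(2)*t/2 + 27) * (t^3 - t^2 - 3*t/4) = -3*t^5 - 9*sqrt(2)*t^4/2 + 3*t^4 + 9*sqrt(2)*t^3/2 + 117*t^3/4 - 27*t^2 + 27*sqrt(2)*t^2/8 - 81*t/4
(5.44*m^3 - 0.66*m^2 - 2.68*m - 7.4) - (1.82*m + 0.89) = 5.44*m^3 - 0.66*m^2 - 4.5*m - 8.29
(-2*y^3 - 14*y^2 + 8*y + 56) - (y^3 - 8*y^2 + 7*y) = -3*y^3 - 6*y^2 + y + 56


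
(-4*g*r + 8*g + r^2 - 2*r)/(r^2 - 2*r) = (-4*g + r)/r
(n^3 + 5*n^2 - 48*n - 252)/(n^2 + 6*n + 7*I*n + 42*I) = (n^2 - n - 42)/(n + 7*I)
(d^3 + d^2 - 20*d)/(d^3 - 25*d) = (d - 4)/(d - 5)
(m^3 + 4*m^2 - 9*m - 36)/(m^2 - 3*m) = m + 7 + 12/m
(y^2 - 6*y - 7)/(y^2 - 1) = (y - 7)/(y - 1)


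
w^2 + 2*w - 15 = (w - 3)*(w + 5)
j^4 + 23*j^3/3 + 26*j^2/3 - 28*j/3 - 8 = (j - 1)*(j + 2/3)*(j + 2)*(j + 6)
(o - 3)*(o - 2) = o^2 - 5*o + 6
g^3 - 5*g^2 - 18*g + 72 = (g - 6)*(g - 3)*(g + 4)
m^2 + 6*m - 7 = (m - 1)*(m + 7)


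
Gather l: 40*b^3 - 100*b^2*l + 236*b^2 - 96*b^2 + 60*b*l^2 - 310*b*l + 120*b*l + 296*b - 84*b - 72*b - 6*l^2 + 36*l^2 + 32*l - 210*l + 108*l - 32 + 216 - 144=40*b^3 + 140*b^2 + 140*b + l^2*(60*b + 30) + l*(-100*b^2 - 190*b - 70) + 40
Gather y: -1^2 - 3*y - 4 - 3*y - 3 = -6*y - 8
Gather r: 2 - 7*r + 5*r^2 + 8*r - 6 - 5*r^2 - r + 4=0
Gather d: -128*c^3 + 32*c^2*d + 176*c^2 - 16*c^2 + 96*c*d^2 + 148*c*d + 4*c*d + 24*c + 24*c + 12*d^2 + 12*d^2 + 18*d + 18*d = -128*c^3 + 160*c^2 + 48*c + d^2*(96*c + 24) + d*(32*c^2 + 152*c + 36)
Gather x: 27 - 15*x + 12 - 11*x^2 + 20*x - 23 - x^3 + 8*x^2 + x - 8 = -x^3 - 3*x^2 + 6*x + 8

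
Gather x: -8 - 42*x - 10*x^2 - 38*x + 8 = -10*x^2 - 80*x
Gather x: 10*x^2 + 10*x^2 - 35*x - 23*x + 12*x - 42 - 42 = 20*x^2 - 46*x - 84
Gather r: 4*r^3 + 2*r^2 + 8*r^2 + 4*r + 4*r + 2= 4*r^3 + 10*r^2 + 8*r + 2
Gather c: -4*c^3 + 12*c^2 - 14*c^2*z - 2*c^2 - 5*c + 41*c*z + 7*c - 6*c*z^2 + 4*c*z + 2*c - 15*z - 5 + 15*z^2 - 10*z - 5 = -4*c^3 + c^2*(10 - 14*z) + c*(-6*z^2 + 45*z + 4) + 15*z^2 - 25*z - 10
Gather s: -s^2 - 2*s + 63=-s^2 - 2*s + 63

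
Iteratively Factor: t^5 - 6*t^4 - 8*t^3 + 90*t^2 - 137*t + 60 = (t - 1)*(t^4 - 5*t^3 - 13*t^2 + 77*t - 60) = (t - 1)^2*(t^3 - 4*t^2 - 17*t + 60) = (t - 5)*(t - 1)^2*(t^2 + t - 12) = (t - 5)*(t - 3)*(t - 1)^2*(t + 4)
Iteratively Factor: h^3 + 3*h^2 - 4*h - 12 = (h + 2)*(h^2 + h - 6) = (h - 2)*(h + 2)*(h + 3)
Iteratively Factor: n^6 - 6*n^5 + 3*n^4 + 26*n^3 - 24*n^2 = (n - 3)*(n^5 - 3*n^4 - 6*n^3 + 8*n^2) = (n - 4)*(n - 3)*(n^4 + n^3 - 2*n^2) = (n - 4)*(n - 3)*(n + 2)*(n^3 - n^2) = n*(n - 4)*(n - 3)*(n + 2)*(n^2 - n) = n^2*(n - 4)*(n - 3)*(n + 2)*(n - 1)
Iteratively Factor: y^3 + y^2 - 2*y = (y - 1)*(y^2 + 2*y) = y*(y - 1)*(y + 2)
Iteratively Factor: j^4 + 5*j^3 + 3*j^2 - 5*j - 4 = (j + 4)*(j^3 + j^2 - j - 1) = (j + 1)*(j + 4)*(j^2 - 1) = (j - 1)*(j + 1)*(j + 4)*(j + 1)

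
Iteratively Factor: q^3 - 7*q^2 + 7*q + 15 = (q - 3)*(q^2 - 4*q - 5) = (q - 3)*(q + 1)*(q - 5)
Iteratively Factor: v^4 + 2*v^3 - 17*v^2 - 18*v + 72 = (v - 2)*(v^3 + 4*v^2 - 9*v - 36) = (v - 2)*(v + 4)*(v^2 - 9) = (v - 2)*(v + 3)*(v + 4)*(v - 3)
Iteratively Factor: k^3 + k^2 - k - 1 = (k - 1)*(k^2 + 2*k + 1) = (k - 1)*(k + 1)*(k + 1)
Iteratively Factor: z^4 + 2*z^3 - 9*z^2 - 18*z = (z)*(z^3 + 2*z^2 - 9*z - 18) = z*(z + 3)*(z^2 - z - 6) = z*(z + 2)*(z + 3)*(z - 3)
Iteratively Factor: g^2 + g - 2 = (g + 2)*(g - 1)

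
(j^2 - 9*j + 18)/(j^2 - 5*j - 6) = (j - 3)/(j + 1)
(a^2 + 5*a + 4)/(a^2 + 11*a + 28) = (a + 1)/(a + 7)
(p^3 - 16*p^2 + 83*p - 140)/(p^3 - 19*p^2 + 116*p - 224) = (p - 5)/(p - 8)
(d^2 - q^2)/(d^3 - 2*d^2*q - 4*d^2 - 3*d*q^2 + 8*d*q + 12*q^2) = (-d + q)/(-d^2 + 3*d*q + 4*d - 12*q)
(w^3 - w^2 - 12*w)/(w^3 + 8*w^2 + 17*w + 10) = w*(w^2 - w - 12)/(w^3 + 8*w^2 + 17*w + 10)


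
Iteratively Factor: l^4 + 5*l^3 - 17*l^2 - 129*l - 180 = (l + 3)*(l^3 + 2*l^2 - 23*l - 60) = (l + 3)^2*(l^2 - l - 20) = (l + 3)^2*(l + 4)*(l - 5)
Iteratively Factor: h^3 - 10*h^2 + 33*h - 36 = (h - 3)*(h^2 - 7*h + 12) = (h - 4)*(h - 3)*(h - 3)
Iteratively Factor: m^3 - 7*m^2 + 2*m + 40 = (m - 4)*(m^2 - 3*m - 10) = (m - 4)*(m + 2)*(m - 5)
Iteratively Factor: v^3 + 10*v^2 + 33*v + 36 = (v + 3)*(v^2 + 7*v + 12) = (v + 3)^2*(v + 4)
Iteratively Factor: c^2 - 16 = (c + 4)*(c - 4)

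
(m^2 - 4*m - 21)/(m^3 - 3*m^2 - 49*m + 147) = (m + 3)/(m^2 + 4*m - 21)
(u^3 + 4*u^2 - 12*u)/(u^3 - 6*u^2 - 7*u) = (-u^2 - 4*u + 12)/(-u^2 + 6*u + 7)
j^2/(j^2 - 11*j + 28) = j^2/(j^2 - 11*j + 28)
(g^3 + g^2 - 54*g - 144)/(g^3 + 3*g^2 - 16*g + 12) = (g^2 - 5*g - 24)/(g^2 - 3*g + 2)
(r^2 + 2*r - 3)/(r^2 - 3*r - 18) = (r - 1)/(r - 6)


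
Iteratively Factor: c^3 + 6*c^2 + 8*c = (c)*(c^2 + 6*c + 8) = c*(c + 2)*(c + 4)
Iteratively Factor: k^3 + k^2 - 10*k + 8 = (k - 2)*(k^2 + 3*k - 4) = (k - 2)*(k + 4)*(k - 1)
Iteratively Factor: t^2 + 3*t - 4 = (t + 4)*(t - 1)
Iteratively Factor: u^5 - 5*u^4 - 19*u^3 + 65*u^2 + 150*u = (u - 5)*(u^4 - 19*u^2 - 30*u) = (u - 5)*(u + 3)*(u^3 - 3*u^2 - 10*u) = (u - 5)*(u + 2)*(u + 3)*(u^2 - 5*u) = (u - 5)^2*(u + 2)*(u + 3)*(u)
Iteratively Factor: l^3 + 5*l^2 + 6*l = (l + 3)*(l^2 + 2*l) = (l + 2)*(l + 3)*(l)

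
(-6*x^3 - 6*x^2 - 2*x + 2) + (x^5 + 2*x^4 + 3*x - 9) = x^5 + 2*x^4 - 6*x^3 - 6*x^2 + x - 7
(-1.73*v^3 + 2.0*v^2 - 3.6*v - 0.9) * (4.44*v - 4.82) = -7.6812*v^4 + 17.2186*v^3 - 25.624*v^2 + 13.356*v + 4.338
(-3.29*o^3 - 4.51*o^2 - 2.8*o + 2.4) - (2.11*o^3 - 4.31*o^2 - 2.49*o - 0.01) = -5.4*o^3 - 0.2*o^2 - 0.31*o + 2.41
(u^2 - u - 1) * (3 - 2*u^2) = -2*u^4 + 2*u^3 + 5*u^2 - 3*u - 3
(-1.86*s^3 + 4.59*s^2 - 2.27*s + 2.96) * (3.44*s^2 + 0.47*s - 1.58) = -6.3984*s^5 + 14.9154*s^4 - 2.7127*s^3 + 1.8633*s^2 + 4.9778*s - 4.6768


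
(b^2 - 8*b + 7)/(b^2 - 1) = (b - 7)/(b + 1)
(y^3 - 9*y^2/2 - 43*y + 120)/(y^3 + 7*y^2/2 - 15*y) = (y - 8)/y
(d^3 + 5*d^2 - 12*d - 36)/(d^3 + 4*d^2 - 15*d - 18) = (d + 2)/(d + 1)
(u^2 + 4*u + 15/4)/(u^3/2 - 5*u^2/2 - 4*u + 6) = (4*u^2 + 16*u + 15)/(2*(u^3 - 5*u^2 - 8*u + 12))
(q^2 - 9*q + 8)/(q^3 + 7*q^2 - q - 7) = (q - 8)/(q^2 + 8*q + 7)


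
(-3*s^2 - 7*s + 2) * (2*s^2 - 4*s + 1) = -6*s^4 - 2*s^3 + 29*s^2 - 15*s + 2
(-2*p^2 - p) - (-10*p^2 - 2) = 8*p^2 - p + 2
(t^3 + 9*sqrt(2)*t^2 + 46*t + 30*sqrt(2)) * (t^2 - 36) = t^5 + 9*sqrt(2)*t^4 + 10*t^3 - 294*sqrt(2)*t^2 - 1656*t - 1080*sqrt(2)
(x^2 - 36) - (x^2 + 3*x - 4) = -3*x - 32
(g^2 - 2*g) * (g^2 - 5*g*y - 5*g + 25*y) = g^4 - 5*g^3*y - 7*g^3 + 35*g^2*y + 10*g^2 - 50*g*y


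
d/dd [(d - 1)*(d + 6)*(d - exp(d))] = -d^2*exp(d) + 3*d^2 - 7*d*exp(d) + 10*d + exp(d) - 6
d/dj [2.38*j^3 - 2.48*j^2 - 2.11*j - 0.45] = 7.14*j^2 - 4.96*j - 2.11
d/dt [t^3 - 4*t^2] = t*(3*t - 8)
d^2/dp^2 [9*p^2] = 18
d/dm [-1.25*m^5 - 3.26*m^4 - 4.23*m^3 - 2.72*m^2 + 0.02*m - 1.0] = -6.25*m^4 - 13.04*m^3 - 12.69*m^2 - 5.44*m + 0.02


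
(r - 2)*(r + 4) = r^2 + 2*r - 8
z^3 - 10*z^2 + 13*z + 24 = (z - 8)*(z - 3)*(z + 1)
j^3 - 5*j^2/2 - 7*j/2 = j*(j - 7/2)*(j + 1)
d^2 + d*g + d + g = (d + 1)*(d + g)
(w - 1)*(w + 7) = w^2 + 6*w - 7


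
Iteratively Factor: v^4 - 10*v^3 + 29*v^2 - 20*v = (v - 5)*(v^3 - 5*v^2 + 4*v) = (v - 5)*(v - 4)*(v^2 - v) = v*(v - 5)*(v - 4)*(v - 1)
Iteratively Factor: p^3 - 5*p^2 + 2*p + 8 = (p - 4)*(p^2 - p - 2) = (p - 4)*(p - 2)*(p + 1)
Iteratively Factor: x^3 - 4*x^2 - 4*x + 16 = (x - 4)*(x^2 - 4) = (x - 4)*(x + 2)*(x - 2)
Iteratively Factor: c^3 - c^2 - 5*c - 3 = (c + 1)*(c^2 - 2*c - 3) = (c - 3)*(c + 1)*(c + 1)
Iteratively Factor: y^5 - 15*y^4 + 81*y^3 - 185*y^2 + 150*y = (y - 5)*(y^4 - 10*y^3 + 31*y^2 - 30*y) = y*(y - 5)*(y^3 - 10*y^2 + 31*y - 30) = y*(y - 5)^2*(y^2 - 5*y + 6) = y*(y - 5)^2*(y - 3)*(y - 2)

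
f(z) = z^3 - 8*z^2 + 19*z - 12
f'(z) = 3*z^2 - 16*z + 19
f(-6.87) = -844.35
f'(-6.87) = 270.51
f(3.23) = -0.39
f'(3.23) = -1.38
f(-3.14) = -181.50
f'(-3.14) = 98.82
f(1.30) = 1.38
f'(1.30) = 3.27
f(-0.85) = -34.54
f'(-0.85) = 34.77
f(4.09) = 0.30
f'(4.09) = 3.74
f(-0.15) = -15.03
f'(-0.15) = 21.47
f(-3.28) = -195.67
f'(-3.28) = 103.76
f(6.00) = 30.00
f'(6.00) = 31.00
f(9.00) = 240.00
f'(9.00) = 118.00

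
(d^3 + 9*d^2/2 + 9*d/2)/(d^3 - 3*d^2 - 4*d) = (2*d^2 + 9*d + 9)/(2*(d^2 - 3*d - 4))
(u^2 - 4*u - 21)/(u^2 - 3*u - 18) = (u - 7)/(u - 6)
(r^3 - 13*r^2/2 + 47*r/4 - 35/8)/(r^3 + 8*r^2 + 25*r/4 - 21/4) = (4*r^2 - 24*r + 35)/(2*(2*r^2 + 17*r + 21))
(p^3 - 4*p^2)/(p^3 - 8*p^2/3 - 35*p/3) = 3*p*(4 - p)/(-3*p^2 + 8*p + 35)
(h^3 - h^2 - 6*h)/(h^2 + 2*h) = h - 3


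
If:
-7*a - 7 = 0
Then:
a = -1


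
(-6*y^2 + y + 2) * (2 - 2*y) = 12*y^3 - 14*y^2 - 2*y + 4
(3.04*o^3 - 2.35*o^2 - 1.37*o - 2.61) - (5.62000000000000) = 3.04*o^3 - 2.35*o^2 - 1.37*o - 8.23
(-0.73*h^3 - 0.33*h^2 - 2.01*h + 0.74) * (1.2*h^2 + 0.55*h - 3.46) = -0.876*h^5 - 0.7975*h^4 - 0.0676999999999999*h^3 + 0.9243*h^2 + 7.3616*h - 2.5604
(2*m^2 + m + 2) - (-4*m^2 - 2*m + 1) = 6*m^2 + 3*m + 1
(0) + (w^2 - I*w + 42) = w^2 - I*w + 42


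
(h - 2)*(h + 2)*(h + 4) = h^3 + 4*h^2 - 4*h - 16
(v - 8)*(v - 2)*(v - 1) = v^3 - 11*v^2 + 26*v - 16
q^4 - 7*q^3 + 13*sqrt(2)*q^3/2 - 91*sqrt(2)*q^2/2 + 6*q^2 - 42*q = q*(q - 7)*(q + sqrt(2)/2)*(q + 6*sqrt(2))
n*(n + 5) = n^2 + 5*n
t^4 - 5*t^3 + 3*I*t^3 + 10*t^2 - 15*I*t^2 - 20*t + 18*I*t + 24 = (t - 3)*(t - 2)*(t - I)*(t + 4*I)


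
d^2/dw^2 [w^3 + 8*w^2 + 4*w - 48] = 6*w + 16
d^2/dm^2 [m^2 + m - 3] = 2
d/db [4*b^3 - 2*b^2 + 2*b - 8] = 12*b^2 - 4*b + 2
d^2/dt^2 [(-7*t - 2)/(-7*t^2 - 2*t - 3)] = 2*(4*(7*t + 1)^2*(7*t + 2) - 7*(21*t + 4)*(7*t^2 + 2*t + 3))/(7*t^2 + 2*t + 3)^3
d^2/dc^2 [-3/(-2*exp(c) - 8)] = 3*(exp(c) - 4)*exp(c)/(2*(exp(c) + 4)^3)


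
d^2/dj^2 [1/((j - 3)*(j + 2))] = 2*((j - 3)^2 + (j - 3)*(j + 2) + (j + 2)^2)/((j - 3)^3*(j + 2)^3)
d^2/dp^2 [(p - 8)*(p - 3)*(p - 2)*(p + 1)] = 12*p^2 - 72*p + 66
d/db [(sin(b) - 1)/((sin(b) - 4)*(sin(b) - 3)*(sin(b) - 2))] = 2*(-sin(b)^3 + 6*sin(b)^2 - 9*sin(b) + 1)*cos(b)/((sin(b) - 4)^2*(sin(b) - 3)^2*(sin(b) - 2)^2)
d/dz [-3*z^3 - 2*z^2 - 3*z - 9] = -9*z^2 - 4*z - 3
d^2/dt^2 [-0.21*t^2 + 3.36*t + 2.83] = -0.420000000000000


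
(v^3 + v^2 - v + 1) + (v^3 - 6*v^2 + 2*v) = 2*v^3 - 5*v^2 + v + 1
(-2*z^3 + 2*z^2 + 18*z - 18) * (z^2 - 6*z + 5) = -2*z^5 + 14*z^4 - 4*z^3 - 116*z^2 + 198*z - 90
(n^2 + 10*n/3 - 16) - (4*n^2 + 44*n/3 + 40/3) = -3*n^2 - 34*n/3 - 88/3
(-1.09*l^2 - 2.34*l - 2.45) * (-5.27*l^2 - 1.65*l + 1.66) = 5.7443*l^4 + 14.1303*l^3 + 14.9631*l^2 + 0.158100000000001*l - 4.067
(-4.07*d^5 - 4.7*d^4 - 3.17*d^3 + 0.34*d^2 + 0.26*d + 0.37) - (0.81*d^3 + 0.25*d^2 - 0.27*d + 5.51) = -4.07*d^5 - 4.7*d^4 - 3.98*d^3 + 0.09*d^2 + 0.53*d - 5.14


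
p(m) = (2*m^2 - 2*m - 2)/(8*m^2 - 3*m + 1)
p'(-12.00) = 0.00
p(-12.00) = 0.26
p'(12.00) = 0.00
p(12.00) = 0.23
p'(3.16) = 0.04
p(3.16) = 0.16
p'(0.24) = 2.22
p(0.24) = -3.19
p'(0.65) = 3.32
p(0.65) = -1.01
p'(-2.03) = -0.02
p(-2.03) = 0.26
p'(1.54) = 0.30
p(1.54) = -0.02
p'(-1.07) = -0.20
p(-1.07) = 0.18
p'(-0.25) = -3.23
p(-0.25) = -0.61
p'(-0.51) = -1.12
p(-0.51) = -0.10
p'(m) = (3 - 16*m)*(2*m^2 - 2*m - 2)/(8*m^2 - 3*m + 1)^2 + (4*m - 2)/(8*m^2 - 3*m + 1) = 2*(5*m^2 + 18*m - 4)/(64*m^4 - 48*m^3 + 25*m^2 - 6*m + 1)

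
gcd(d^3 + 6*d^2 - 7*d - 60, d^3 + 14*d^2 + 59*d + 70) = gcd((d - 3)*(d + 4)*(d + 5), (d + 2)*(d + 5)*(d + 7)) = d + 5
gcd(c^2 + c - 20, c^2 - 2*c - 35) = c + 5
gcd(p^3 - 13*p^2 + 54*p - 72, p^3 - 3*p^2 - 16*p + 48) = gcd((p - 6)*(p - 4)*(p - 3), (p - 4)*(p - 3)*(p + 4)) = p^2 - 7*p + 12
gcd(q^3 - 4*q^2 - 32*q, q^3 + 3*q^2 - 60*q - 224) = q^2 - 4*q - 32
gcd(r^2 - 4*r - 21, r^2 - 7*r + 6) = 1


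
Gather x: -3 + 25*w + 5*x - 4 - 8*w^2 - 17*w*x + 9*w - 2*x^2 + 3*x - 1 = -8*w^2 + 34*w - 2*x^2 + x*(8 - 17*w) - 8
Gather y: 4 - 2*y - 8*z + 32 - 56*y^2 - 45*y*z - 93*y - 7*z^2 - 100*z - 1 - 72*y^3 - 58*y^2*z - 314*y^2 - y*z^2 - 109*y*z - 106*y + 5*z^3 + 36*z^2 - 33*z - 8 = -72*y^3 + y^2*(-58*z - 370) + y*(-z^2 - 154*z - 201) + 5*z^3 + 29*z^2 - 141*z + 27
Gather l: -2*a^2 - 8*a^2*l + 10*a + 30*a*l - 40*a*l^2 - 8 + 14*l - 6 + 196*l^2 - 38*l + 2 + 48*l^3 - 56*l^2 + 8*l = -2*a^2 + 10*a + 48*l^3 + l^2*(140 - 40*a) + l*(-8*a^2 + 30*a - 16) - 12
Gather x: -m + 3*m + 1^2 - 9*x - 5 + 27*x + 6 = 2*m + 18*x + 2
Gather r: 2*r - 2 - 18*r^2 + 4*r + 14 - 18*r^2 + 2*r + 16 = -36*r^2 + 8*r + 28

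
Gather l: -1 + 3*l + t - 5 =3*l + t - 6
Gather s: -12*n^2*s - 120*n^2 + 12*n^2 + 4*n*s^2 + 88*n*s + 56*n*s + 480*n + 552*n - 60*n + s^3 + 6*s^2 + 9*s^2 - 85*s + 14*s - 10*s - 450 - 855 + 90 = -108*n^2 + 972*n + s^3 + s^2*(4*n + 15) + s*(-12*n^2 + 144*n - 81) - 1215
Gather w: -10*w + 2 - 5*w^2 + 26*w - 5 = -5*w^2 + 16*w - 3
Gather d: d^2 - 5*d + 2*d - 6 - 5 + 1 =d^2 - 3*d - 10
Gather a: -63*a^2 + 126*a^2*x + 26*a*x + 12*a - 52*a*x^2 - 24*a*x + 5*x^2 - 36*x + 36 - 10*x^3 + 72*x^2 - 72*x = a^2*(126*x - 63) + a*(-52*x^2 + 2*x + 12) - 10*x^3 + 77*x^2 - 108*x + 36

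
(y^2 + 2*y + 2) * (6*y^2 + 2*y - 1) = 6*y^4 + 14*y^3 + 15*y^2 + 2*y - 2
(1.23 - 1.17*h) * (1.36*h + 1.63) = -1.5912*h^2 - 0.2343*h + 2.0049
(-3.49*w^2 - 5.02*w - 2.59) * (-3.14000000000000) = 10.9586*w^2 + 15.7628*w + 8.1326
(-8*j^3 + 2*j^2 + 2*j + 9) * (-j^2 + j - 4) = 8*j^5 - 10*j^4 + 32*j^3 - 15*j^2 + j - 36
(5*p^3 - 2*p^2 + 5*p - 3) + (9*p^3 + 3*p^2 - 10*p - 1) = 14*p^3 + p^2 - 5*p - 4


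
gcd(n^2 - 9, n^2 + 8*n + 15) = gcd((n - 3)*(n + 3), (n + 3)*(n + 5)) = n + 3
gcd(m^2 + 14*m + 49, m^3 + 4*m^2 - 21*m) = m + 7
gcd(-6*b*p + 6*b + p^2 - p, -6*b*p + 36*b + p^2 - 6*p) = -6*b + p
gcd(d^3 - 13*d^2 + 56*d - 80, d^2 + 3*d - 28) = d - 4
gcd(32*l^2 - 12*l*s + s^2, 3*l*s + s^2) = 1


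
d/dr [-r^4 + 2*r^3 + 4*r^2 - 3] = 2*r*(-2*r^2 + 3*r + 4)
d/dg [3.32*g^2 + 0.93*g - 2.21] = 6.64*g + 0.93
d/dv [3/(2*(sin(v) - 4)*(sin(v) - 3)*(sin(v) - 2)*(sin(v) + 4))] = 3*(-4*sin(v)^3 + 15*sin(v)^2 + 20*sin(v) - 80)*cos(v)/(2*(sin(v) - 4)^2*(sin(v) - 3)^2*(sin(v) - 2)^2*(sin(v) + 4)^2)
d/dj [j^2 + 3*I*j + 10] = 2*j + 3*I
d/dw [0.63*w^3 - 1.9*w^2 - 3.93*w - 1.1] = 1.89*w^2 - 3.8*w - 3.93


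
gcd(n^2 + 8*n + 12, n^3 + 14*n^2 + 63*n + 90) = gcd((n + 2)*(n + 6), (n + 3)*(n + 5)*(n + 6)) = n + 6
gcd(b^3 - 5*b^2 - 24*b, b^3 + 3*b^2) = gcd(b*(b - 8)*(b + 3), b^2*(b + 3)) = b^2 + 3*b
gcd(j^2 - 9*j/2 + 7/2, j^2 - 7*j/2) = j - 7/2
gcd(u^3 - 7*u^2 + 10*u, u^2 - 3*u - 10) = u - 5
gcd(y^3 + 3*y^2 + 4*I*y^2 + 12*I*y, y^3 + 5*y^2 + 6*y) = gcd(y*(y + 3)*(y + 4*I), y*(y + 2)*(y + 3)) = y^2 + 3*y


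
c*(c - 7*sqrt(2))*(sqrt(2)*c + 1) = sqrt(2)*c^3 - 13*c^2 - 7*sqrt(2)*c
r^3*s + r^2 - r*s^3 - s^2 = (r - s)*(r + s)*(r*s + 1)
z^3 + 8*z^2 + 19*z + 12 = (z + 1)*(z + 3)*(z + 4)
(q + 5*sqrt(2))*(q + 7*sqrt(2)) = q^2 + 12*sqrt(2)*q + 70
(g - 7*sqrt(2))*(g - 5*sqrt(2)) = g^2 - 12*sqrt(2)*g + 70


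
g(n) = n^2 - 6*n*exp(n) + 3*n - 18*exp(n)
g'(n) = -6*n*exp(n) + 2*n - 24*exp(n) + 3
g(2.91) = -633.73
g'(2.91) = -752.25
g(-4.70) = 8.08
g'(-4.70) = -6.36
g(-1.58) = -4.00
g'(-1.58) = -3.15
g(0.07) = -19.54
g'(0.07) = -23.05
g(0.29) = -25.43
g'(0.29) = -30.82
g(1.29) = -87.97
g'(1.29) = -109.72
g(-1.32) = -4.91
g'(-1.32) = -3.94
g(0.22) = -23.37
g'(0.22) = -28.11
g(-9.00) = 54.00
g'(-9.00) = -15.00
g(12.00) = -14647751.23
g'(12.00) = -15624432.98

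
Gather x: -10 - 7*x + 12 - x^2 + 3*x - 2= -x^2 - 4*x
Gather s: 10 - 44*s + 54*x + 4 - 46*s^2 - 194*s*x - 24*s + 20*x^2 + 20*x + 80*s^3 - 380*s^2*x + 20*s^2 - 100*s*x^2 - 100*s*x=80*s^3 + s^2*(-380*x - 26) + s*(-100*x^2 - 294*x - 68) + 20*x^2 + 74*x + 14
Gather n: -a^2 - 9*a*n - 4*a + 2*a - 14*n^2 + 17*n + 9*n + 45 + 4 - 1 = -a^2 - 2*a - 14*n^2 + n*(26 - 9*a) + 48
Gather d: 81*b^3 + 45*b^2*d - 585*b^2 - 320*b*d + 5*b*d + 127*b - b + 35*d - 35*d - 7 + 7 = 81*b^3 - 585*b^2 + 126*b + d*(45*b^2 - 315*b)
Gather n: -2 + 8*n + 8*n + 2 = 16*n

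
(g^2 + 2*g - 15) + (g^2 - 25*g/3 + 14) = 2*g^2 - 19*g/3 - 1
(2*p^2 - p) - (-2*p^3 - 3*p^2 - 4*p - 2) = 2*p^3 + 5*p^2 + 3*p + 2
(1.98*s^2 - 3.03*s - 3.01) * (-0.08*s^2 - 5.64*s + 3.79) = -0.1584*s^4 - 10.9248*s^3 + 24.8342*s^2 + 5.4927*s - 11.4079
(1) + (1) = 2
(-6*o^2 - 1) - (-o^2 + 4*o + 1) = -5*o^2 - 4*o - 2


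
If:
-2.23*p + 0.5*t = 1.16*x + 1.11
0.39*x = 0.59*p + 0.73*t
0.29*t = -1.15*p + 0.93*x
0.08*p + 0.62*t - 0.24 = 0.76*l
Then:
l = -0.30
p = -0.30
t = 0.05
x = -0.36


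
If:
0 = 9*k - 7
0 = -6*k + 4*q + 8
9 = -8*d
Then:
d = -9/8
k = 7/9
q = -5/6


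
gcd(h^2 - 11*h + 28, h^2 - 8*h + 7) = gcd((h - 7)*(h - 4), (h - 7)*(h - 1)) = h - 7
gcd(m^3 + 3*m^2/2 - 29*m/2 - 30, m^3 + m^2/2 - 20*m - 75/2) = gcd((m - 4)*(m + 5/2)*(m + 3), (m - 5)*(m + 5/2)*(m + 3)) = m^2 + 11*m/2 + 15/2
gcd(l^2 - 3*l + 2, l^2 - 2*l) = l - 2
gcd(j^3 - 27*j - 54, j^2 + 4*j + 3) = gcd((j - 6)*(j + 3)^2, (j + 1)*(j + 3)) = j + 3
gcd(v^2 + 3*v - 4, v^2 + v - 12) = v + 4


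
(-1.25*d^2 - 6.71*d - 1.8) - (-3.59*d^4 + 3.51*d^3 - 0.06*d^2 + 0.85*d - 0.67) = 3.59*d^4 - 3.51*d^3 - 1.19*d^2 - 7.56*d - 1.13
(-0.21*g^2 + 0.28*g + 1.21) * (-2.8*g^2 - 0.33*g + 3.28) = 0.588*g^4 - 0.7147*g^3 - 4.1692*g^2 + 0.5191*g + 3.9688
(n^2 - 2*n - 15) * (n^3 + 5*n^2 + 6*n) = n^5 + 3*n^4 - 19*n^3 - 87*n^2 - 90*n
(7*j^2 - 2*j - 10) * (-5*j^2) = -35*j^4 + 10*j^3 + 50*j^2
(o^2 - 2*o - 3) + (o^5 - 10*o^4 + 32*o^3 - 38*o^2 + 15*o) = o^5 - 10*o^4 + 32*o^3 - 37*o^2 + 13*o - 3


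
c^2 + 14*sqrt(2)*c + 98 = (c + 7*sqrt(2))^2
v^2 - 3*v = v*(v - 3)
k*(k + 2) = k^2 + 2*k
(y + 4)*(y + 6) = y^2 + 10*y + 24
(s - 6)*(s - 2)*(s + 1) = s^3 - 7*s^2 + 4*s + 12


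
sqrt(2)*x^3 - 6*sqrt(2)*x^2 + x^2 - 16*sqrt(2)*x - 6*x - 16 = (x - 8)*(x + 2)*(sqrt(2)*x + 1)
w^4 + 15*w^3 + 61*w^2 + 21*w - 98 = (w - 1)*(w + 2)*(w + 7)^2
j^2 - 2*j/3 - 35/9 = (j - 7/3)*(j + 5/3)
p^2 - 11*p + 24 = (p - 8)*(p - 3)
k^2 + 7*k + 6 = (k + 1)*(k + 6)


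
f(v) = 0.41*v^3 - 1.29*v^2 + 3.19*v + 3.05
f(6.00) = 64.31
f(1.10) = 5.54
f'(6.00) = 31.99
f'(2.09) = 3.17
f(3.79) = 18.93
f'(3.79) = 11.08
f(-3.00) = -29.20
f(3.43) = 15.36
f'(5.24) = 23.44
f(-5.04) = -98.29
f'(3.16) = 7.32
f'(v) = 1.23*v^2 - 2.58*v + 3.19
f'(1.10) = 1.84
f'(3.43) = 8.81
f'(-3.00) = 22.00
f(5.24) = 43.34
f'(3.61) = 9.91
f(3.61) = 17.04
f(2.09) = 7.83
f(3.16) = 13.19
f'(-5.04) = 47.44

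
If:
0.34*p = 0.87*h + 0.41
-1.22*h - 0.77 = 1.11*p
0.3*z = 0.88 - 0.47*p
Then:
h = -0.52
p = -0.12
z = 3.13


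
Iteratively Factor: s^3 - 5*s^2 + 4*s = (s)*(s^2 - 5*s + 4) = s*(s - 4)*(s - 1)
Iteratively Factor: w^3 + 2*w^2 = (w)*(w^2 + 2*w) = w^2*(w + 2)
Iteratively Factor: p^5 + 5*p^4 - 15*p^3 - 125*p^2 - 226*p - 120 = (p + 3)*(p^4 + 2*p^3 - 21*p^2 - 62*p - 40) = (p + 2)*(p + 3)*(p^3 - 21*p - 20) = (p + 1)*(p + 2)*(p + 3)*(p^2 - p - 20) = (p - 5)*(p + 1)*(p + 2)*(p + 3)*(p + 4)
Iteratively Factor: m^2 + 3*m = (m + 3)*(m)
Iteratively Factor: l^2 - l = (l)*(l - 1)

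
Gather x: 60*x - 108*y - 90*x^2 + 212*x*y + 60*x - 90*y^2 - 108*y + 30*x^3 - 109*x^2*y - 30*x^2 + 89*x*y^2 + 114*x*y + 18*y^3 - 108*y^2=30*x^3 + x^2*(-109*y - 120) + x*(89*y^2 + 326*y + 120) + 18*y^3 - 198*y^2 - 216*y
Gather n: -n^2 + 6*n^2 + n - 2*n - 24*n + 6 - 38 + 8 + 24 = 5*n^2 - 25*n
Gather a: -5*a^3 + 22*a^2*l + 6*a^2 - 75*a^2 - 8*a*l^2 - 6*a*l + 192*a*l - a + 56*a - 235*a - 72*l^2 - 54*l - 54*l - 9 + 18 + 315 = -5*a^3 + a^2*(22*l - 69) + a*(-8*l^2 + 186*l - 180) - 72*l^2 - 108*l + 324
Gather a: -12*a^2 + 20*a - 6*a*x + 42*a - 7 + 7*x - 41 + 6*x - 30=-12*a^2 + a*(62 - 6*x) + 13*x - 78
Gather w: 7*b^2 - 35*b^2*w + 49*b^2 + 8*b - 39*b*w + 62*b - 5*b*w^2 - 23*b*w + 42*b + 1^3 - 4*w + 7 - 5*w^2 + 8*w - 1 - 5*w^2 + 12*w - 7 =56*b^2 + 112*b + w^2*(-5*b - 10) + w*(-35*b^2 - 62*b + 16)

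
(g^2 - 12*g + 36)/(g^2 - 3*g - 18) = (g - 6)/(g + 3)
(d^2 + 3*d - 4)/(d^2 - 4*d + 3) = (d + 4)/(d - 3)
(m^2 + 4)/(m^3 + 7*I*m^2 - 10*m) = (m - 2*I)/(m*(m + 5*I))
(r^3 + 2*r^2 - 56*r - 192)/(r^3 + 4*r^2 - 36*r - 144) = (r - 8)/(r - 6)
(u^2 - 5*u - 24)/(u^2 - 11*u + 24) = (u + 3)/(u - 3)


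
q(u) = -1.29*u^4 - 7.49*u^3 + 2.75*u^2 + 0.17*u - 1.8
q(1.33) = -18.37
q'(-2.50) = -73.39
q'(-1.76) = -50.98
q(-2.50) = 81.60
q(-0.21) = -1.65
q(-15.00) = -39413.10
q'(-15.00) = 12276.92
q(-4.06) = 193.59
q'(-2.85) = -78.57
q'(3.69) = -544.74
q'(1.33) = -44.40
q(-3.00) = 120.18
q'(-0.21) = -1.93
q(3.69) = -579.22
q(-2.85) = 108.33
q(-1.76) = 34.88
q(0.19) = -1.72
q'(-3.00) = -79.24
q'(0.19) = 0.37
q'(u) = -5.16*u^3 - 22.47*u^2 + 5.5*u + 0.17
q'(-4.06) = -47.22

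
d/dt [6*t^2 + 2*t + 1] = 12*t + 2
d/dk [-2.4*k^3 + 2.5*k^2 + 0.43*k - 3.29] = -7.2*k^2 + 5.0*k + 0.43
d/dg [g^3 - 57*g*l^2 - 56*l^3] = 3*g^2 - 57*l^2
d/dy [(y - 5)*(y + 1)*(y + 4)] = 3*y^2 - 21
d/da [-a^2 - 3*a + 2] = -2*a - 3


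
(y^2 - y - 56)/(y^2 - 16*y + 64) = (y + 7)/(y - 8)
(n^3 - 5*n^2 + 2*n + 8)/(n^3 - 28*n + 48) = (n + 1)/(n + 6)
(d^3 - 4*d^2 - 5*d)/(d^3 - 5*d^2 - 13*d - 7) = d*(d - 5)/(d^2 - 6*d - 7)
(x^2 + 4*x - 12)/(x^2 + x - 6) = (x + 6)/(x + 3)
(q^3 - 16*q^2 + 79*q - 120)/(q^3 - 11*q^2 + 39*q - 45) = (q - 8)/(q - 3)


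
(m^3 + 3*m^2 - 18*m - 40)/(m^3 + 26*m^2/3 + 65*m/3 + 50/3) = 3*(m - 4)/(3*m + 5)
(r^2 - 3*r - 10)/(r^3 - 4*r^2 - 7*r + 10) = 1/(r - 1)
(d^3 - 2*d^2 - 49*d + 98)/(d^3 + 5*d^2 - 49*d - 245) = (d - 2)/(d + 5)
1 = 1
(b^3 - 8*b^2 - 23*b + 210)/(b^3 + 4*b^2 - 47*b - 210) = (b - 6)/(b + 6)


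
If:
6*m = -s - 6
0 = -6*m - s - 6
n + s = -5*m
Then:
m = -s/6 - 1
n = 5 - s/6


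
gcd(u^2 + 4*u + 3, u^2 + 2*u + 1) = u + 1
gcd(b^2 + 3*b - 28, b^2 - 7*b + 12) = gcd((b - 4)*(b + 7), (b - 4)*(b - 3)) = b - 4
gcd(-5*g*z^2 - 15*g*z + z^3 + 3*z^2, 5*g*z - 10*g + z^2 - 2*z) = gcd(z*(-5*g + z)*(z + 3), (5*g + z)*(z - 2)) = 1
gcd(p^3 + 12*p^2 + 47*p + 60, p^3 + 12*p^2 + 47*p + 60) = p^3 + 12*p^2 + 47*p + 60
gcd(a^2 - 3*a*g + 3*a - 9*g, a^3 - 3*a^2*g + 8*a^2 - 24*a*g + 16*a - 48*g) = a - 3*g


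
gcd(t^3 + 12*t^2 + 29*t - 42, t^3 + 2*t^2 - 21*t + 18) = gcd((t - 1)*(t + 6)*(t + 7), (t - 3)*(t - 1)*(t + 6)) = t^2 + 5*t - 6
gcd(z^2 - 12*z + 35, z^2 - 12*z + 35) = z^2 - 12*z + 35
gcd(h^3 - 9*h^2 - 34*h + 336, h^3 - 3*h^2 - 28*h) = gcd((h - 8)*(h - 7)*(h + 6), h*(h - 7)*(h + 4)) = h - 7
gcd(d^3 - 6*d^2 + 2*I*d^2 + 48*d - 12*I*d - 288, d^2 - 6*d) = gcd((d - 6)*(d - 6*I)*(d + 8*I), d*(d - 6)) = d - 6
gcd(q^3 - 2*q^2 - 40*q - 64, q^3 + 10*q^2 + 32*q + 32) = q^2 + 6*q + 8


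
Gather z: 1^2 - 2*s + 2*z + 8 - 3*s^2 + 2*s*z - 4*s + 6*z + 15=-3*s^2 - 6*s + z*(2*s + 8) + 24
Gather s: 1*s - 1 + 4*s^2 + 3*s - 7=4*s^2 + 4*s - 8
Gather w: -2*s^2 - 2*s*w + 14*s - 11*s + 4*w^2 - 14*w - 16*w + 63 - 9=-2*s^2 + 3*s + 4*w^2 + w*(-2*s - 30) + 54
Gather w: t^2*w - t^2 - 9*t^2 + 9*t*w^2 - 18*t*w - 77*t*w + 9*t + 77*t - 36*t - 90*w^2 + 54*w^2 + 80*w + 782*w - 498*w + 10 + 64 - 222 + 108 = -10*t^2 + 50*t + w^2*(9*t - 36) + w*(t^2 - 95*t + 364) - 40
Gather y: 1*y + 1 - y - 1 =0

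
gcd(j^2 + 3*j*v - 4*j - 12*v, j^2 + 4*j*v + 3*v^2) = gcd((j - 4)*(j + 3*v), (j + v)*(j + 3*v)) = j + 3*v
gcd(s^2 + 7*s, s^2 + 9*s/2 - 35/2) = s + 7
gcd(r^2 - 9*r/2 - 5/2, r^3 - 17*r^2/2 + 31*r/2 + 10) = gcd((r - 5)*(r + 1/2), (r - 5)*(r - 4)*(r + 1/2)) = r^2 - 9*r/2 - 5/2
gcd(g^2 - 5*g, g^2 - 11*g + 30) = g - 5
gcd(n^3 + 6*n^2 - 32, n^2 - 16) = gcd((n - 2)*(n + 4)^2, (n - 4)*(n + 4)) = n + 4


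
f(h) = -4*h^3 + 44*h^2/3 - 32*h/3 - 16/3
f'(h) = -12*h^2 + 88*h/3 - 32/3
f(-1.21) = 36.13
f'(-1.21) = -63.73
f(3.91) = -61.92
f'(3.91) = -79.43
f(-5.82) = 1342.09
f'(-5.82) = -587.86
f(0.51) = -7.49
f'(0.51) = 1.17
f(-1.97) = 103.18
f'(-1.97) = -115.02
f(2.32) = -1.09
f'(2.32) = -7.20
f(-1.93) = 98.64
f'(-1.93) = -111.98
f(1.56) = -1.47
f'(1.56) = 5.89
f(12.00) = -4933.33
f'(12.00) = -1386.67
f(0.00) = -5.33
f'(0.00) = -10.67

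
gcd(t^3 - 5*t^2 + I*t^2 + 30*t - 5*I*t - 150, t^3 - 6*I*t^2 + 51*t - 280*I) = t - 5*I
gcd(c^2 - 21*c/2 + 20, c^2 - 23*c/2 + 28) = c - 8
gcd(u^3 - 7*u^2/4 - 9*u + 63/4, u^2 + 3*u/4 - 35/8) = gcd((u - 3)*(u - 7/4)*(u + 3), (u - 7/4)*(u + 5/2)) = u - 7/4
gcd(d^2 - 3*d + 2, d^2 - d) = d - 1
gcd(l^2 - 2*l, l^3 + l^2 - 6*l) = l^2 - 2*l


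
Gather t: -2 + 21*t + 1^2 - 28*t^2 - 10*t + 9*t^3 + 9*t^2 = 9*t^3 - 19*t^2 + 11*t - 1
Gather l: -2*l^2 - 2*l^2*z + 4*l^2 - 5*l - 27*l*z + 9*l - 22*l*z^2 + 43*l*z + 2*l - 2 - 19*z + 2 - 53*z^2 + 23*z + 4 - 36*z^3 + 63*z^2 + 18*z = l^2*(2 - 2*z) + l*(-22*z^2 + 16*z + 6) - 36*z^3 + 10*z^2 + 22*z + 4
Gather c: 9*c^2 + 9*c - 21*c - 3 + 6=9*c^2 - 12*c + 3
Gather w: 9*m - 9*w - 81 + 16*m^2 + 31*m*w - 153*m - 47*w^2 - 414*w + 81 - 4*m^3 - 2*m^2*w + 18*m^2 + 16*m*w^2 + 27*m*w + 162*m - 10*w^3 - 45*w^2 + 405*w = -4*m^3 + 34*m^2 + 18*m - 10*w^3 + w^2*(16*m - 92) + w*(-2*m^2 + 58*m - 18)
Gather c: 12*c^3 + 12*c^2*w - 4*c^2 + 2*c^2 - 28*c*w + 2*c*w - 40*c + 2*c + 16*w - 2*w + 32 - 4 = 12*c^3 + c^2*(12*w - 2) + c*(-26*w - 38) + 14*w + 28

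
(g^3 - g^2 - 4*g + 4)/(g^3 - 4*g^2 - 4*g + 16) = (g - 1)/(g - 4)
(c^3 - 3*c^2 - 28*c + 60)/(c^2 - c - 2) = (c^2 - c - 30)/(c + 1)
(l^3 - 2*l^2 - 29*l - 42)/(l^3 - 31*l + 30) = (l^3 - 2*l^2 - 29*l - 42)/(l^3 - 31*l + 30)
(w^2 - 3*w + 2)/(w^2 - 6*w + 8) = (w - 1)/(w - 4)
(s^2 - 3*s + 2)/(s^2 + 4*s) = (s^2 - 3*s + 2)/(s*(s + 4))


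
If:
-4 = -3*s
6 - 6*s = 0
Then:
No Solution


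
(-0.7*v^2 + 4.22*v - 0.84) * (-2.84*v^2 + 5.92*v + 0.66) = 1.988*v^4 - 16.1288*v^3 + 26.906*v^2 - 2.1876*v - 0.5544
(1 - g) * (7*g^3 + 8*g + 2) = -7*g^4 + 7*g^3 - 8*g^2 + 6*g + 2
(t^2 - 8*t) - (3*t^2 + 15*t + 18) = -2*t^2 - 23*t - 18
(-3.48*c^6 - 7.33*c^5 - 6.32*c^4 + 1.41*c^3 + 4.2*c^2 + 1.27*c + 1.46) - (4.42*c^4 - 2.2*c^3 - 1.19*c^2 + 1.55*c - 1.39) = -3.48*c^6 - 7.33*c^5 - 10.74*c^4 + 3.61*c^3 + 5.39*c^2 - 0.28*c + 2.85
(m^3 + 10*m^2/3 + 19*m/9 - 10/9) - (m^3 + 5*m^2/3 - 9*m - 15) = 5*m^2/3 + 100*m/9 + 125/9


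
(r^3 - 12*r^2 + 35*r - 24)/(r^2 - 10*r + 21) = (r^2 - 9*r + 8)/(r - 7)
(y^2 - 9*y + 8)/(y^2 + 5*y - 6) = (y - 8)/(y + 6)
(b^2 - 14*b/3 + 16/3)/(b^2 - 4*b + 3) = (3*b^2 - 14*b + 16)/(3*(b^2 - 4*b + 3))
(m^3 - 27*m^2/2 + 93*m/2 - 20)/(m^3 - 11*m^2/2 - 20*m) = (2*m^2 - 11*m + 5)/(m*(2*m + 5))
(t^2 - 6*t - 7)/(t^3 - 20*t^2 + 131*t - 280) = (t + 1)/(t^2 - 13*t + 40)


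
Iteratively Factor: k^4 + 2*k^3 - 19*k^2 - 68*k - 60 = (k + 3)*(k^3 - k^2 - 16*k - 20) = (k + 2)*(k + 3)*(k^2 - 3*k - 10) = (k + 2)^2*(k + 3)*(k - 5)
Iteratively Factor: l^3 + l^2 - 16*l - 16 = (l - 4)*(l^2 + 5*l + 4) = (l - 4)*(l + 1)*(l + 4)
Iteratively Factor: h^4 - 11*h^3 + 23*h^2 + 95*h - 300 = (h - 4)*(h^3 - 7*h^2 - 5*h + 75) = (h - 5)*(h - 4)*(h^2 - 2*h - 15) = (h - 5)^2*(h - 4)*(h + 3)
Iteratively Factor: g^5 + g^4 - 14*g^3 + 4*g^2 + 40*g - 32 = (g - 1)*(g^4 + 2*g^3 - 12*g^2 - 8*g + 32) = (g - 1)*(g + 4)*(g^3 - 2*g^2 - 4*g + 8) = (g - 2)*(g - 1)*(g + 4)*(g^2 - 4) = (g - 2)*(g - 1)*(g + 2)*(g + 4)*(g - 2)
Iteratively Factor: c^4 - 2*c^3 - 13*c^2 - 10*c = (c + 1)*(c^3 - 3*c^2 - 10*c) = (c - 5)*(c + 1)*(c^2 + 2*c) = (c - 5)*(c + 1)*(c + 2)*(c)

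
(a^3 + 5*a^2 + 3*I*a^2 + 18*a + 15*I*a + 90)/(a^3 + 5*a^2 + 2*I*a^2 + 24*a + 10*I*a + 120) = (a - 3*I)/(a - 4*I)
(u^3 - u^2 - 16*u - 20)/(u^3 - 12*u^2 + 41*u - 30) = (u^2 + 4*u + 4)/(u^2 - 7*u + 6)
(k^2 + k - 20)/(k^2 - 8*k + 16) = (k + 5)/(k - 4)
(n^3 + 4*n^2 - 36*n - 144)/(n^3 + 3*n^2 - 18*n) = (n^2 - 2*n - 24)/(n*(n - 3))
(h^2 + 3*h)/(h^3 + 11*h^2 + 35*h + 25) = h*(h + 3)/(h^3 + 11*h^2 + 35*h + 25)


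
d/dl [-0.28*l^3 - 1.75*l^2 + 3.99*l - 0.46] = -0.84*l^2 - 3.5*l + 3.99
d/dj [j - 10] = 1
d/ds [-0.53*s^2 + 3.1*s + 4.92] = 3.1 - 1.06*s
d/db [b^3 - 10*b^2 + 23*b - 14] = 3*b^2 - 20*b + 23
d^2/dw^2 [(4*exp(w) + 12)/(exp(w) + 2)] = 4*(exp(w) - 2)*exp(w)/(exp(3*w) + 6*exp(2*w) + 12*exp(w) + 8)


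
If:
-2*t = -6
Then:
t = 3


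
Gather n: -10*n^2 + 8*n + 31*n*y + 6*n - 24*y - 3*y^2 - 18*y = -10*n^2 + n*(31*y + 14) - 3*y^2 - 42*y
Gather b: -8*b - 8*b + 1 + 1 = 2 - 16*b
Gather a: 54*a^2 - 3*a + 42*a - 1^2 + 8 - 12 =54*a^2 + 39*a - 5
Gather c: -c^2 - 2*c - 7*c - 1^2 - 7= -c^2 - 9*c - 8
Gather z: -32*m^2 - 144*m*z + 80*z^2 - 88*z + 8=-32*m^2 + 80*z^2 + z*(-144*m - 88) + 8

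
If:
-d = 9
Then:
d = -9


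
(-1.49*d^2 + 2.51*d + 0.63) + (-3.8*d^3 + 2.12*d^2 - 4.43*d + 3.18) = -3.8*d^3 + 0.63*d^2 - 1.92*d + 3.81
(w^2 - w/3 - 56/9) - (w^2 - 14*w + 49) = 41*w/3 - 497/9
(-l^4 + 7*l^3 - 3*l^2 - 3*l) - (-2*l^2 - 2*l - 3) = -l^4 + 7*l^3 - l^2 - l + 3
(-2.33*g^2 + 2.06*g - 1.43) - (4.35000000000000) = -2.33*g^2 + 2.06*g - 5.78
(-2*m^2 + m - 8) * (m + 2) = -2*m^3 - 3*m^2 - 6*m - 16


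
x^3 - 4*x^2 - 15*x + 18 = (x - 6)*(x - 1)*(x + 3)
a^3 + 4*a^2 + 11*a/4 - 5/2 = (a - 1/2)*(a + 2)*(a + 5/2)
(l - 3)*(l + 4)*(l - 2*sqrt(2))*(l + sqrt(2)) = l^4 - sqrt(2)*l^3 + l^3 - 16*l^2 - sqrt(2)*l^2 - 4*l + 12*sqrt(2)*l + 48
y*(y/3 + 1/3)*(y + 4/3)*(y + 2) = y^4/3 + 13*y^3/9 + 2*y^2 + 8*y/9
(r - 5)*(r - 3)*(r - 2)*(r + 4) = r^4 - 6*r^3 - 9*r^2 + 94*r - 120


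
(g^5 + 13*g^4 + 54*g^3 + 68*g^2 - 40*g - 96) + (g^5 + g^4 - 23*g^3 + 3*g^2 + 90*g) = 2*g^5 + 14*g^4 + 31*g^3 + 71*g^2 + 50*g - 96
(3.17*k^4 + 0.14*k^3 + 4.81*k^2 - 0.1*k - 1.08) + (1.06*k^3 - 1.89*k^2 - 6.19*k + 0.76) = 3.17*k^4 + 1.2*k^3 + 2.92*k^2 - 6.29*k - 0.32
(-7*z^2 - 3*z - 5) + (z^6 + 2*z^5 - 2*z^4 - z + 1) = z^6 + 2*z^5 - 2*z^4 - 7*z^2 - 4*z - 4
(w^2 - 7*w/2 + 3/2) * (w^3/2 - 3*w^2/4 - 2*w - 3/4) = w^5/2 - 5*w^4/2 + 11*w^3/8 + 41*w^2/8 - 3*w/8 - 9/8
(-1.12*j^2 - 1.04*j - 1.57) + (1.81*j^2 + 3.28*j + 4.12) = 0.69*j^2 + 2.24*j + 2.55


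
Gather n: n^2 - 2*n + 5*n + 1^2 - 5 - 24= n^2 + 3*n - 28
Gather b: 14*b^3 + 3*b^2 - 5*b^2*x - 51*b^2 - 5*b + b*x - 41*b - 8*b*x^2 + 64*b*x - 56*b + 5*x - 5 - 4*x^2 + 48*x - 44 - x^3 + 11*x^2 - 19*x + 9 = 14*b^3 + b^2*(-5*x - 48) + b*(-8*x^2 + 65*x - 102) - x^3 + 7*x^2 + 34*x - 40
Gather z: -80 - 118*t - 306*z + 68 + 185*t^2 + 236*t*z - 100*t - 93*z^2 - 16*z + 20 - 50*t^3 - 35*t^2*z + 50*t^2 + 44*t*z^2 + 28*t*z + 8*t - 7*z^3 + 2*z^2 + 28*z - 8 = -50*t^3 + 235*t^2 - 210*t - 7*z^3 + z^2*(44*t - 91) + z*(-35*t^2 + 264*t - 294)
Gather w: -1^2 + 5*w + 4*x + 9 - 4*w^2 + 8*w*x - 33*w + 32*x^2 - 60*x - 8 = -4*w^2 + w*(8*x - 28) + 32*x^2 - 56*x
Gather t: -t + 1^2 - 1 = -t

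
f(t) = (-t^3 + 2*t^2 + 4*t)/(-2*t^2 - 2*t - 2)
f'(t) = (4*t + 2)*(-t^3 + 2*t^2 + 4*t)/(-2*t^2 - 2*t - 2)^2 + (-3*t^2 + 4*t + 4)/(-2*t^2 - 2*t - 2)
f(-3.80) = -2.94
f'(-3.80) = 0.67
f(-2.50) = -1.91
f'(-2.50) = 1.00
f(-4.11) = -3.15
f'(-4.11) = 0.64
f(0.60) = -0.74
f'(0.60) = -0.53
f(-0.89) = 0.70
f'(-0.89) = 1.68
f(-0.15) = 0.32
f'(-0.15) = -2.16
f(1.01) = -0.83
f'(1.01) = 0.01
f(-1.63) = -0.77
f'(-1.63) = 1.73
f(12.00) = 4.43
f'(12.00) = 0.50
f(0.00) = 0.00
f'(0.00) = -2.00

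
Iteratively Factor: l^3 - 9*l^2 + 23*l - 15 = (l - 5)*(l^2 - 4*l + 3) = (l - 5)*(l - 3)*(l - 1)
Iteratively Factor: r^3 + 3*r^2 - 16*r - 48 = (r + 3)*(r^2 - 16) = (r - 4)*(r + 3)*(r + 4)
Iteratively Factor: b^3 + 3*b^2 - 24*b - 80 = (b + 4)*(b^2 - b - 20) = (b - 5)*(b + 4)*(b + 4)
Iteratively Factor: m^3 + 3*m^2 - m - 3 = (m - 1)*(m^2 + 4*m + 3) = (m - 1)*(m + 3)*(m + 1)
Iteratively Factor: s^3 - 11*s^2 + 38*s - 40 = (s - 4)*(s^2 - 7*s + 10) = (s - 4)*(s - 2)*(s - 5)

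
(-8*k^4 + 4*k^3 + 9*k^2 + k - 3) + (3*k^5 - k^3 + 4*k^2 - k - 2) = 3*k^5 - 8*k^4 + 3*k^3 + 13*k^2 - 5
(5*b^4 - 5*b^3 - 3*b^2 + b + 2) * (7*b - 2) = 35*b^5 - 45*b^4 - 11*b^3 + 13*b^2 + 12*b - 4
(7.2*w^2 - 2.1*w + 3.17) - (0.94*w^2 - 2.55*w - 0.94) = 6.26*w^2 + 0.45*w + 4.11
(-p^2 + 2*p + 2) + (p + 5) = -p^2 + 3*p + 7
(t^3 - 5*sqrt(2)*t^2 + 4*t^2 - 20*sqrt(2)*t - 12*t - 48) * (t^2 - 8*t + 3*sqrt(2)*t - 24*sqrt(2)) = t^5 - 4*t^4 - 2*sqrt(2)*t^4 - 74*t^3 + 8*sqrt(2)*t^3 + 28*sqrt(2)*t^2 + 168*t^2 + 144*sqrt(2)*t + 1344*t + 1152*sqrt(2)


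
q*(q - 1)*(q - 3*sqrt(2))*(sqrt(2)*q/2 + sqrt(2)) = sqrt(2)*q^4/2 - 3*q^3 + sqrt(2)*q^3/2 - 3*q^2 - sqrt(2)*q^2 + 6*q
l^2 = l^2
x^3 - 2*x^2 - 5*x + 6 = (x - 3)*(x - 1)*(x + 2)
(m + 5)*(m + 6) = m^2 + 11*m + 30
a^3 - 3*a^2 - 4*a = a*(a - 4)*(a + 1)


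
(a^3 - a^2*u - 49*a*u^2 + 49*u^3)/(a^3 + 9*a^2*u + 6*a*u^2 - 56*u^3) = (-a^2 + 8*a*u - 7*u^2)/(-a^2 - 2*a*u + 8*u^2)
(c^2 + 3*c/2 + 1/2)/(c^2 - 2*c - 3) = (c + 1/2)/(c - 3)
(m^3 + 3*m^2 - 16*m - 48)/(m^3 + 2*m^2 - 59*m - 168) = (m^2 - 16)/(m^2 - m - 56)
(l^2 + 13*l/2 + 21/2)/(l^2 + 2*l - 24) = (2*l^2 + 13*l + 21)/(2*(l^2 + 2*l - 24))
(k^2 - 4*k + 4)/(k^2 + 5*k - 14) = (k - 2)/(k + 7)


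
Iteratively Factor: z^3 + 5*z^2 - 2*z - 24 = (z + 3)*(z^2 + 2*z - 8) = (z - 2)*(z + 3)*(z + 4)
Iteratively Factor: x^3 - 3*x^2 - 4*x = (x + 1)*(x^2 - 4*x) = x*(x + 1)*(x - 4)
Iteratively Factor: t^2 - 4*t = (t)*(t - 4)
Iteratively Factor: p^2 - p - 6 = (p + 2)*(p - 3)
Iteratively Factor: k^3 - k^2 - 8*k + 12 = (k + 3)*(k^2 - 4*k + 4) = (k - 2)*(k + 3)*(k - 2)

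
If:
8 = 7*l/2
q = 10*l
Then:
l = 16/7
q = 160/7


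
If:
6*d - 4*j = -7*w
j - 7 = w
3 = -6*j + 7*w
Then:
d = -107/6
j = 52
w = 45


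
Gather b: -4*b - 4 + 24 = 20 - 4*b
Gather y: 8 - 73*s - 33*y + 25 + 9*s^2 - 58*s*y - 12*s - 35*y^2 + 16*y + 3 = 9*s^2 - 85*s - 35*y^2 + y*(-58*s - 17) + 36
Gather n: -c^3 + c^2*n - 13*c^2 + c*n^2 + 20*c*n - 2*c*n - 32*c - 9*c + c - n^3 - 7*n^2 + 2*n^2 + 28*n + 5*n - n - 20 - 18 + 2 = -c^3 - 13*c^2 - 40*c - n^3 + n^2*(c - 5) + n*(c^2 + 18*c + 32) - 36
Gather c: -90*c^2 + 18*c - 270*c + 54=-90*c^2 - 252*c + 54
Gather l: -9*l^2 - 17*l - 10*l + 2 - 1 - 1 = -9*l^2 - 27*l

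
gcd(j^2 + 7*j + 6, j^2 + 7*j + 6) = j^2 + 7*j + 6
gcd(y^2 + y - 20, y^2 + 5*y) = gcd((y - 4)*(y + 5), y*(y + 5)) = y + 5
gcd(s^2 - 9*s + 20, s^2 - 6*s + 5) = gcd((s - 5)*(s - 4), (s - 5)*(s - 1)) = s - 5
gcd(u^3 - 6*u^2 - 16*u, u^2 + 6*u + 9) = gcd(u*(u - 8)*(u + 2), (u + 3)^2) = 1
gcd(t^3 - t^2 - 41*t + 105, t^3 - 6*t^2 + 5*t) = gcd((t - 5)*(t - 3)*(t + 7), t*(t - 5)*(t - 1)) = t - 5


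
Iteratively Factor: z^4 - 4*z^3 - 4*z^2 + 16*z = (z)*(z^3 - 4*z^2 - 4*z + 16) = z*(z + 2)*(z^2 - 6*z + 8) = z*(z - 2)*(z + 2)*(z - 4)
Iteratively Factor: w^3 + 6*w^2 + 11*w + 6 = (w + 3)*(w^2 + 3*w + 2) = (w + 2)*(w + 3)*(w + 1)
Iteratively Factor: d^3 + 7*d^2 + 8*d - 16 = (d + 4)*(d^2 + 3*d - 4) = (d + 4)^2*(d - 1)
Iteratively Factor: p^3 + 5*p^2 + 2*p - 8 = (p + 2)*(p^2 + 3*p - 4) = (p - 1)*(p + 2)*(p + 4)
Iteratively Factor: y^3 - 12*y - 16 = (y - 4)*(y^2 + 4*y + 4) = (y - 4)*(y + 2)*(y + 2)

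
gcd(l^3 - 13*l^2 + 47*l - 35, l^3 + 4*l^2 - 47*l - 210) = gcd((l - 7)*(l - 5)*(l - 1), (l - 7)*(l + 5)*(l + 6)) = l - 7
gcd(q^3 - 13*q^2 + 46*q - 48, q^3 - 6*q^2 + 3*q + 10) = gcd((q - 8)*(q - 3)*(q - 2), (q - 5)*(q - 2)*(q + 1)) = q - 2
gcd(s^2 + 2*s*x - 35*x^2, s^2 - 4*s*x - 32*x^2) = 1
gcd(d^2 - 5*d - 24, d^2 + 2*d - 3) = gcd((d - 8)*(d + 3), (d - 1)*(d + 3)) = d + 3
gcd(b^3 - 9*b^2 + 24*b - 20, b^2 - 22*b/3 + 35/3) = b - 5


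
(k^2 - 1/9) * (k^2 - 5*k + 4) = k^4 - 5*k^3 + 35*k^2/9 + 5*k/9 - 4/9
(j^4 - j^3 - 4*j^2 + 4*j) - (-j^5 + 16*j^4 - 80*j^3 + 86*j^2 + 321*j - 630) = j^5 - 15*j^4 + 79*j^3 - 90*j^2 - 317*j + 630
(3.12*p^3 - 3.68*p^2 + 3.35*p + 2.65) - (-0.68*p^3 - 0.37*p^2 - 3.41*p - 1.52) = 3.8*p^3 - 3.31*p^2 + 6.76*p + 4.17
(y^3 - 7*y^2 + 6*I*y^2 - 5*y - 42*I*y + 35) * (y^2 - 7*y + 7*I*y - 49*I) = y^5 - 14*y^4 + 13*I*y^4 + 2*y^3 - 182*I*y^3 + 658*y^2 + 602*I*y^2 - 2303*y + 490*I*y - 1715*I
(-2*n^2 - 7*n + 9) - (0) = -2*n^2 - 7*n + 9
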